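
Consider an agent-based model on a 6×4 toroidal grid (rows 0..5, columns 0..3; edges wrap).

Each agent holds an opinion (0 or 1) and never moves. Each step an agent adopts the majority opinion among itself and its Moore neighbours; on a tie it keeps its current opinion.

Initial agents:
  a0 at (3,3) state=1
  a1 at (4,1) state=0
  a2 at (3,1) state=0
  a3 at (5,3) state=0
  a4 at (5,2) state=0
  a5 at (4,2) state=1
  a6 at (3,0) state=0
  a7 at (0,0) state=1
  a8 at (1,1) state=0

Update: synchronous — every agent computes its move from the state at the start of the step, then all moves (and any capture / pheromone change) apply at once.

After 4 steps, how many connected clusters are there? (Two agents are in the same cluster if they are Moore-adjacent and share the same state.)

1

t=1: a0@(3,3):1 a1@(4,1):0 a2@(3,1):0 a3@(5,3):0 a4@(5,2):0 a5@(4,2):0 a6@(3,0):0 a7@(0,0):0 a8@(1,1):0
t=2: a0@(3,3):0 a1@(4,1):0 a2@(3,1):0 a3@(5,3):0 a4@(5,2):0 a5@(4,2):0 a6@(3,0):0 a7@(0,0):0 a8@(1,1):0
t=3: (unchanged — steady state)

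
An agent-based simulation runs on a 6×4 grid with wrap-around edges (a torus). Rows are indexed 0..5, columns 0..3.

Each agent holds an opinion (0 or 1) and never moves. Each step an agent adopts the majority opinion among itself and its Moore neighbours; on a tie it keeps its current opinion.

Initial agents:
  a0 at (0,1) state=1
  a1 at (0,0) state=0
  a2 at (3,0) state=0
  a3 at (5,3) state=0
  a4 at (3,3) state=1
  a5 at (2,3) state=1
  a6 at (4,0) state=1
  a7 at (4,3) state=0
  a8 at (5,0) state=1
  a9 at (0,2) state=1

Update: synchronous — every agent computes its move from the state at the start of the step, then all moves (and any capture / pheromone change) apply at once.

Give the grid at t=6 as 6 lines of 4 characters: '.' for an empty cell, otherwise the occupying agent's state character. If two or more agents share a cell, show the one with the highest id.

111.
....
...1
1..1
1..1
1..1

t=1: a0@(0,1):1 a1@(0,0):0 a2@(3,0):1 a3@(5,3):0 a4@(3,3):1 a5@(2,3):1 a6@(4,0):1 a7@(4,3):0 a8@(5,0):1 a9@(0,2):1
t=2: a0@(0,1):1 a1@(0,0):0 a2@(3,0):1 a3@(5,3):0 a4@(3,3):1 a5@(2,3):1 a6@(4,0):1 a7@(4,3):1 a8@(5,0):1 a9@(0,2):1
t=3: a0@(0,1):1 a1@(0,0):0 a2@(3,0):1 a3@(5,3):1 a4@(3,3):1 a5@(2,3):1 a6@(4,0):1 a7@(4,3):1 a8@(5,0):1 a9@(0,2):1
t=4: a0@(0,1):1 a1@(0,0):1 a2@(3,0):1 a3@(5,3):1 a4@(3,3):1 a5@(2,3):1 a6@(4,0):1 a7@(4,3):1 a8@(5,0):1 a9@(0,2):1
t=5: (unchanged — steady state)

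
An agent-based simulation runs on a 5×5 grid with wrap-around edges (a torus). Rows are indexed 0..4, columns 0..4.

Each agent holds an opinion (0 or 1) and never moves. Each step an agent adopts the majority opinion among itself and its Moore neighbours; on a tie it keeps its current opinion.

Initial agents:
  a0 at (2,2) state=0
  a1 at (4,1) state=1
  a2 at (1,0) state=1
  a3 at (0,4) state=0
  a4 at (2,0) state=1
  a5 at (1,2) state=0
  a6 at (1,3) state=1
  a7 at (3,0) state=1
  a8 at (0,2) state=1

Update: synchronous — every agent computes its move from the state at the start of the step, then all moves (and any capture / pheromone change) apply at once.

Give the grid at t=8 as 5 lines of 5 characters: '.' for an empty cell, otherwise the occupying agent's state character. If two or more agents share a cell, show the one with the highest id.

t=1: a0@(2,2):0 a1@(4,1):1 a2@(1,0):1 a3@(0,4):1 a4@(2,0):1 a5@(1,2):0 a6@(1,3):0 a7@(3,0):1 a8@(0,2):1
t=2: (unchanged — steady state)

..1.1
1.00.
1.0..
1....
.1...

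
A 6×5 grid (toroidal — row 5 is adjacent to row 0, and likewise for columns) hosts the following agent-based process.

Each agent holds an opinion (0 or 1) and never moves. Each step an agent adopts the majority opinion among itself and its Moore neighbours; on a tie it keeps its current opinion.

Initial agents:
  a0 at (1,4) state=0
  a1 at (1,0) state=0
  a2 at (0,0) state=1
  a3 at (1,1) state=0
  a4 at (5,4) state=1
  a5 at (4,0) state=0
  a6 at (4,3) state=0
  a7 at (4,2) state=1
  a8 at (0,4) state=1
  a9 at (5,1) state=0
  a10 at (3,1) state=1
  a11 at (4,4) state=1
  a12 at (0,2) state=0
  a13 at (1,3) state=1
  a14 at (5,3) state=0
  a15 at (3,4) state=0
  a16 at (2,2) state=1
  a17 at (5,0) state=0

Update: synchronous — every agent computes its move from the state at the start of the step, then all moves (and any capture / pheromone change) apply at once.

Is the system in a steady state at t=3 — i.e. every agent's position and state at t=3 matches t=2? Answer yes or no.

t=1: a0@(1,4):1 a1@(1,0):0 a2@(0,0):0 a3@(1,1):0 a4@(5,4):1 a5@(4,0):0 a6@(4,3):0 a7@(4,2):0 a8@(0,4):1 a9@(5,1):0 a10@(3,1):1 a11@(4,4):0 a12@(0,2):0 a13@(1,3):1 a14@(5,3):1 a15@(3,4):0 a16@(2,2):1 a17@(5,0):1
t=2: a0@(1,4):1 a1@(1,0):0 a2@(0,0):0 a3@(1,1):0 a4@(5,4):1 a5@(4,0):0 a6@(4,3):0 a7@(4,2):0 a8@(0,4):1 a9@(5,1):0 a10@(3,1):1 a11@(4,4):0 a12@(0,2):0 a13@(1,3):1 a14@(5,3):0 a15@(3,4):0 a16@(2,2):1 a17@(5,0):0
t=3: a0@(1,4):1 a1@(1,0):0 a2@(0,0):0 a3@(1,1):0 a4@(5,4):0 a5@(4,0):0 a6@(4,3):0 a7@(4,2):0 a8@(0,4):1 a9@(5,1):0 a10@(3,1):1 a11@(4,4):0 a12@(0,2):0 a13@(1,3):1 a14@(5,3):0 a15@(3,4):0 a16@(2,2):1 a17@(5,0):0

no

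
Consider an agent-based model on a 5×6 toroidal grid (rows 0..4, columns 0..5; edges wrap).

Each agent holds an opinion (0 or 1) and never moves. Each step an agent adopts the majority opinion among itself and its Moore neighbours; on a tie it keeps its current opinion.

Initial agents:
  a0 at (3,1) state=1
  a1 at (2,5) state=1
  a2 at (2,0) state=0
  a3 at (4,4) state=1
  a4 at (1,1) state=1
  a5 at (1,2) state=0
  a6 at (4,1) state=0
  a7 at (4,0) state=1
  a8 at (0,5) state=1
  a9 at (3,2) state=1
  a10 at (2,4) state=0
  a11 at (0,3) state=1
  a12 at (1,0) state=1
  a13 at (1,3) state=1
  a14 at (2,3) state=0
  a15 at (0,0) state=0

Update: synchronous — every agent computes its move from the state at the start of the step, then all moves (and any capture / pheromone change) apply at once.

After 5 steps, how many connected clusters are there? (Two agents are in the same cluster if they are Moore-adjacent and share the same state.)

2

t=1: a0@(3,1):1 a1@(2,5):1 a2@(2,0):1 a3@(4,4):1 a4@(1,1):0 a5@(1,2):1 a6@(4,1):1 a7@(4,0):1 a8@(0,5):1 a9@(3,2):1 a10@(2,4):0 a11@(0,3):1 a12@(1,0):1 a13@(1,3):0 a14@(2,3):0 a15@(0,0):1
t=2: a0@(3,1):1 a1@(2,5):1 a2@(2,0):1 a3@(4,4):1 a4@(1,1):1 a5@(1,2):0 a6@(4,1):1 a7@(4,0):1 a8@(0,5):1 a9@(3,2):1 a10@(2,4):0 a11@(0,3):1 a12@(1,0):1 a13@(1,3):0 a14@(2,3):0 a15@(0,0):1
t=3: (unchanged — steady state)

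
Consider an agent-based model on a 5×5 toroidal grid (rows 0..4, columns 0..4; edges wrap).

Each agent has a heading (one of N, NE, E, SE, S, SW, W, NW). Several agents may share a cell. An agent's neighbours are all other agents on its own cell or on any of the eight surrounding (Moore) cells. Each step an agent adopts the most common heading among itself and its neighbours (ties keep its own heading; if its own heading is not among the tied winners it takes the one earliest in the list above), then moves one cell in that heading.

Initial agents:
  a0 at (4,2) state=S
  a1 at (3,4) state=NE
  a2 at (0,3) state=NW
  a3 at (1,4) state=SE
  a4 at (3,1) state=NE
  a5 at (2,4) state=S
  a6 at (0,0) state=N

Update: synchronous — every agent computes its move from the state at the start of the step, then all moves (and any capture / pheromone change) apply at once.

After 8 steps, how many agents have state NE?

t=1: a0@(0,2):S a1@(2,0):NE a2@(4,2):NW a3@(2,0):SE a4@(2,2):NE a5@(3,4):S a6@(4,0):N
t=2: a0@(1,2):S a1@(1,1):NE a2@(3,1):NW a3@(3,1):SE a4@(1,3):NE a5@(4,4):S a6@(3,0):N
t=3: a0@(0,3):NE a1@(0,2):NE a2@(2,0):NW a3@(4,2):SE a4@(0,4):NE a5@(0,4):S a6@(2,0):N
t=4: a0@(4,4):NE a1@(4,3):NE a2@(1,4):NW a3@(3,3):NE a4@(4,0):NE a5@(4,0):NE a6@(1,0):N
t=5: a0@(3,0):NE a1@(3,4):NE a2@(0,3):NW a3@(2,4):NE a4@(3,1):NE a5@(3,1):NE a6@(0,0):N
t=6: a0@(2,1):NE a1@(2,0):NE a2@(4,2):NW a3@(1,0):NE a4@(2,2):NE a5@(2,2):NE a6@(4,0):N
t=7: a0@(1,2):NE a1@(1,1):NE a2@(3,1):NW a3@(0,1):NE a4@(1,3):NE a5@(1,3):NE a6@(3,0):N
t=8: a0@(0,3):NE a1@(0,2):NE a2@(2,0):NW a3@(4,2):NE a4@(0,4):NE a5@(0,4):NE a6@(2,0):N

5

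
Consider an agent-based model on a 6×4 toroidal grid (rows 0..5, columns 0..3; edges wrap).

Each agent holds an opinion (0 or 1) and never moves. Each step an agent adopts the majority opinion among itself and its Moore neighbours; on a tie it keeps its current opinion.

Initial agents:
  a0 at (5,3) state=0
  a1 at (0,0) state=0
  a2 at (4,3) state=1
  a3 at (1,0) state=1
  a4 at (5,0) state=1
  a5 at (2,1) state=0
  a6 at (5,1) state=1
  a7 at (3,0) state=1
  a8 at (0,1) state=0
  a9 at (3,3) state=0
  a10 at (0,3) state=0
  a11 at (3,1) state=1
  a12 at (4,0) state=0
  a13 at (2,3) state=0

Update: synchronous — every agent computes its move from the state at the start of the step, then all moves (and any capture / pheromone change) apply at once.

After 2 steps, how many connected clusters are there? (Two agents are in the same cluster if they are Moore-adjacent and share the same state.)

2

t=1: a0@(5,3):0 a1@(0,0):0 a2@(4,3):1 a3@(1,0):0 a4@(5,0):0 a5@(2,1):1 a6@(5,1):0 a7@(3,0):0 a8@(0,1):1 a9@(3,3):0 a10@(0,3):0 a11@(3,1):1 a12@(4,0):1 a13@(2,3):0
t=2: a0@(5,3):0 a1@(0,0):0 a2@(4,3):0 a3@(1,0):0 a4@(5,0):0 a5@(2,1):1 a6@(5,1):0 a7@(3,0):1 a8@(0,1):0 a9@(3,3):0 a10@(0,3):0 a11@(3,1):1 a12@(4,0):0 a13@(2,3):0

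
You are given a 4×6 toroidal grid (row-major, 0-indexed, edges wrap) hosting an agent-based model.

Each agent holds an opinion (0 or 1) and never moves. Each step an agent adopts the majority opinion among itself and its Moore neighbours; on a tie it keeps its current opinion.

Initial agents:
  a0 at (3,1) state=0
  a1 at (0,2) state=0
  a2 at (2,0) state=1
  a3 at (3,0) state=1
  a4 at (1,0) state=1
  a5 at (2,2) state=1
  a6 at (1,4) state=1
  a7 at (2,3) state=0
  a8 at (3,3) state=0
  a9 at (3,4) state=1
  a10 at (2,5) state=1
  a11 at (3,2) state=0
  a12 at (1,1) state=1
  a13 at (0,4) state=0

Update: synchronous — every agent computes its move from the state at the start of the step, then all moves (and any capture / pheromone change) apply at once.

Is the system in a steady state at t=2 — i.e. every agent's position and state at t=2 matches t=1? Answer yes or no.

yes

t=1: a0@(3,1):0 a1@(0,2):0 a2@(2,0):1 a3@(3,0):1 a4@(1,0):1 a5@(2,2):0 a6@(1,4):1 a7@(2,3):0 a8@(3,3):0 a9@(3,4):0 a10@(2,5):1 a11@(3,2):0 a12@(1,1):1 a13@(0,4):0
t=2: (unchanged — steady state)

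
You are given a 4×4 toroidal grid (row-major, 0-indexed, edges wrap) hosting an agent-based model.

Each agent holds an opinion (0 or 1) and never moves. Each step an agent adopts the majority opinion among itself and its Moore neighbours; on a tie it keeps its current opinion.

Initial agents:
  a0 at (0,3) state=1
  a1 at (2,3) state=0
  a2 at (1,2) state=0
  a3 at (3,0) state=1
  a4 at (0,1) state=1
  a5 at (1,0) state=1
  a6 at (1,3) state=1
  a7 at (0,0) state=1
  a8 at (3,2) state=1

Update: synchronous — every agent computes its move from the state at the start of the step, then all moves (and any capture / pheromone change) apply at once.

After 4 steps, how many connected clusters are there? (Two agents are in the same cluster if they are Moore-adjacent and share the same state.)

1

t=1: a0@(0,3):1 a1@(2,3):1 a2@(1,2):1 a3@(3,0):1 a4@(0,1):1 a5@(1,0):1 a6@(1,3):1 a7@(0,0):1 a8@(3,2):1
t=2: (unchanged — steady state)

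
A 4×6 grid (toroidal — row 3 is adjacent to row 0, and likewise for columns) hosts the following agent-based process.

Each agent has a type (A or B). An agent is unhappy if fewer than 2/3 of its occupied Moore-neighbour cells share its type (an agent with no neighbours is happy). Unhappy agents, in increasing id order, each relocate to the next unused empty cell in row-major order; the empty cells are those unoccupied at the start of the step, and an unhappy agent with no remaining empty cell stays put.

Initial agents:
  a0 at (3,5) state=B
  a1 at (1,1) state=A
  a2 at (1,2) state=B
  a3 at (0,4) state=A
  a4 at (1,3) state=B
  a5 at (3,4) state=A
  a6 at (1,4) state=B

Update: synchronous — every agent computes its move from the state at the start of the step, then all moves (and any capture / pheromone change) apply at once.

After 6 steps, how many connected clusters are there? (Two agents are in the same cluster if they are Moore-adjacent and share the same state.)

4

t=1: a0@(0,0):B a1@(0,1):A a2@(0,2):B a3@(0,3):A a4@(1,3):B a5@(0,5):A a6@(1,0):B
t=2: a0@(0,4):B a1@(1,1):A a2@(1,2):B a3@(1,4):A a4@(1,5):B a5@(2,0):A a6@(2,1):B
t=3: a0@(0,0):B a1@(0,1):A a2@(0,2):B a3@(0,3):A a4@(0,5):B a5@(1,0):A a6@(1,3):B
t=4: a0@(0,4):B a1@(1,1):A a2@(1,2):B a3@(1,4):A a4@(1,5):B a5@(2,0):A a6@(2,1):B
t=5: a0@(0,0):B a1@(0,1):A a2@(0,2):B a3@(0,3):A a4@(0,5):B a5@(1,0):A a6@(1,3):B
t=6: a0@(0,4):B a1@(1,1):A a2@(1,2):B a3@(1,4):A a4@(1,5):B a5@(2,0):A a6@(2,1):B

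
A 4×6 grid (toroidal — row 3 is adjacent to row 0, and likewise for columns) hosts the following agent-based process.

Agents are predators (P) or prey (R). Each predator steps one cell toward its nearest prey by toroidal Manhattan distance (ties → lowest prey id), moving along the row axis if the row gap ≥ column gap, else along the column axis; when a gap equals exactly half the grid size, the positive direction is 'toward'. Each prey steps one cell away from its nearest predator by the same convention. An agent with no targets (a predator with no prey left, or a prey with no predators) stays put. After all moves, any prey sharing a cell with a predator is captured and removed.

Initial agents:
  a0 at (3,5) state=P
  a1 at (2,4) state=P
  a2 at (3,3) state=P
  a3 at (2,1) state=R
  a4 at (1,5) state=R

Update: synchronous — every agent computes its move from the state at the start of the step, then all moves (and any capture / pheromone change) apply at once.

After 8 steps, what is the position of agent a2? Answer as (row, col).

(1, 1)

t=1: a0@(0,5):P a1@(1,4):P a2@(3,2):P a3@(2,2):R
t=2: a0@(0,0):P a1@(1,3):P a2@(2,2):P a3@(1,2):R
t=3: a0@(0,1):P a1@(1,2):P a2@(1,2):P a3@(1,1):R
t=4: a0@(1,1):P a1@(1,1):P a2@(1,1):P a3@(2,1):R
t=5: a0@(2,1):P a1@(2,1):P a2@(2,1):P a3@(3,1):R
t=6: a0@(3,1):P a1@(3,1):P a2@(3,1):P a3@(0,1):R
t=7: a0@(0,1):P a1@(0,1):P a2@(0,1):P a3@(1,1):R
t=8: a0@(1,1):P a1@(1,1):P a2@(1,1):P a3@(2,1):R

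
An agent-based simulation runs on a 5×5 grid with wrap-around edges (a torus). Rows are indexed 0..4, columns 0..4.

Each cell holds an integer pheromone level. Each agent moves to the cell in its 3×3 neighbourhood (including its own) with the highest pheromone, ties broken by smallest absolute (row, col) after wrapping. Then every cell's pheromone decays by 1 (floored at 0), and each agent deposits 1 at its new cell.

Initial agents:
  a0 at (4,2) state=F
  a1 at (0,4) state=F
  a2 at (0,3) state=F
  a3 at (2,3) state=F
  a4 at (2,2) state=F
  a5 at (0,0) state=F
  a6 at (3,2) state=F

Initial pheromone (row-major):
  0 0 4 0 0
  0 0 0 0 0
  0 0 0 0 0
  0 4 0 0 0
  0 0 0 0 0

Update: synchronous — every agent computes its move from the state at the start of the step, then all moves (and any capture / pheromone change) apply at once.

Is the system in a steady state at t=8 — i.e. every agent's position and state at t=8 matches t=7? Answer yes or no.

yes

t=1: a0@(0,2) a1@(0,0) a2@(0,2) a3@(1,2) a4@(3,1) a5@(0,0) a6@(3,1) | pheromone: 2 0 5 0 0 / 0 0 1 0 0 / 0 0 0 0 0 / 0 5 0 0 0 / 0 0 0 0 0
t=2: a0@(0,2) a1@(0,0) a2@(0,2) a3@(0,2) a4@(3,1) a5@(0,0) a6@(3,1) | pheromone: 3 0 7 0 0 / 0 0 0 0 0 / 0 0 0 0 0 / 0 6 0 0 0 / 0 0 0 0 0
t=3: a0@(0,2) a1@(0,0) a2@(0,2) a3@(0,2) a4@(3,1) a5@(0,0) a6@(3,1) | pheromone: 4 0 9 0 0 / 0 0 0 0 0 / 0 0 0 0 0 / 0 7 0 0 0 / 0 0 0 0 0
t=4: a0@(0,2) a1@(0,0) a2@(0,2) a3@(0,2) a4@(3,1) a5@(0,0) a6@(3,1) | pheromone: 5 0 11 0 0 / 0 0 0 0 0 / 0 0 0 0 0 / 0 8 0 0 0 / 0 0 0 0 0
t=5: a0@(0,2) a1@(0,0) a2@(0,2) a3@(0,2) a4@(3,1) a5@(0,0) a6@(3,1) | pheromone: 6 0 13 0 0 / 0 0 0 0 0 / 0 0 0 0 0 / 0 9 0 0 0 / 0 0 0 0 0
t=6: a0@(0,2) a1@(0,0) a2@(0,2) a3@(0,2) a4@(3,1) a5@(0,0) a6@(3,1) | pheromone: 7 0 15 0 0 / 0 0 0 0 0 / 0 0 0 0 0 / 0 10 0 0 0 / 0 0 0 0 0
t=7: a0@(0,2) a1@(0,0) a2@(0,2) a3@(0,2) a4@(3,1) a5@(0,0) a6@(3,1) | pheromone: 8 0 17 0 0 / 0 0 0 0 0 / 0 0 0 0 0 / 0 11 0 0 0 / 0 0 0 0 0
t=8: a0@(0,2) a1@(0,0) a2@(0,2) a3@(0,2) a4@(3,1) a5@(0,0) a6@(3,1) | pheromone: 9 0 19 0 0 / 0 0 0 0 0 / 0 0 0 0 0 / 0 12 0 0 0 / 0 0 0 0 0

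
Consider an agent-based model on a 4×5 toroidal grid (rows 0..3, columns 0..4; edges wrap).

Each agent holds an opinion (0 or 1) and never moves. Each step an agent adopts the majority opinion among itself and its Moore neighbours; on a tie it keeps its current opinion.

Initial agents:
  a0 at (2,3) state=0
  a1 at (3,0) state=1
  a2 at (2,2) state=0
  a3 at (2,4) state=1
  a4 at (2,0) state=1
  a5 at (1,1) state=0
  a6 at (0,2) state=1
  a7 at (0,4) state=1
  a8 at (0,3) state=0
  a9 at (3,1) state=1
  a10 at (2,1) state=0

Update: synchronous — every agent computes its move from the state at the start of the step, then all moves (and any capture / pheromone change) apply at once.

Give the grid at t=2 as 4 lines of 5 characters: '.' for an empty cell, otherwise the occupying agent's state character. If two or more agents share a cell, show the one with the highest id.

t=1: a0@(2,3):0 a1@(3,0):1 a2@(2,2):0 a3@(2,4):1 a4@(2,0):1 a5@(1,1):0 a6@(0,2):1 a7@(0,4):1 a8@(0,3):1 a9@(3,1):1 a10@(2,1):0
t=2: (unchanged — steady state)

..111
.0...
10001
11...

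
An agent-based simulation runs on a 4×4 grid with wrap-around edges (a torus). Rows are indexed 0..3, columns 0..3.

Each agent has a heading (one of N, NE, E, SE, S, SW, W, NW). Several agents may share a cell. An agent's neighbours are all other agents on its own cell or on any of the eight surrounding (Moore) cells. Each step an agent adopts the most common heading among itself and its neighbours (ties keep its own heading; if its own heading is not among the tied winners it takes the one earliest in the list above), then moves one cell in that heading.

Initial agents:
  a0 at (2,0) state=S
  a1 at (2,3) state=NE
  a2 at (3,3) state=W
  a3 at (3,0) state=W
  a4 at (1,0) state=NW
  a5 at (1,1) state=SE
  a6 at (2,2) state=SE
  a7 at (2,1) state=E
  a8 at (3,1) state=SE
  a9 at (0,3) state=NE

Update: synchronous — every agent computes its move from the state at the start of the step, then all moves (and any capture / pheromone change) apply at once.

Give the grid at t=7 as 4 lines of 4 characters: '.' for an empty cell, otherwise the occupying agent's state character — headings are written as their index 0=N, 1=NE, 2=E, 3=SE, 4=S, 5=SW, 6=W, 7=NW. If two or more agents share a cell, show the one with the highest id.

t=1: a0@(3,1):SE a1@(2,2):W a2@(3,2):W a3@(3,3):W a4@(0,1):NE a5@(2,2):SE a6@(3,3):SE a7@(3,2):SE a8@(0,2):SE a9@(0,2):W
t=2: a0@(0,2):SE a1@(3,3):SE a2@(0,3):SE a3@(3,2):W a4@(1,2):SE a5@(3,3):SE a6@(0,0):SE a7@(0,3):SE a8@(1,3):SE a9@(1,3):SE
t=3: a0@(1,3):SE a1@(0,0):SE a2@(1,0):SE a3@(0,3):SE a4@(2,3):SE a5@(0,0):SE a6@(1,1):SE a7@(1,0):SE a8@(2,0):SE a9@(2,0):SE
t=4: a0@(2,0):SE a1@(1,1):SE a2@(2,1):SE a3@(1,0):SE a4@(3,0):SE a5@(1,1):SE a6@(2,2):SE a7@(2,1):SE a8@(3,1):SE a9@(3,1):SE
t=5: a0@(3,1):SE a1@(2,2):SE a2@(3,2):SE a3@(2,1):SE a4@(0,1):SE a5@(2,2):SE a6@(3,3):SE a7@(3,2):SE a8@(0,2):SE a9@(0,2):SE
t=6: a0@(0,2):SE a1@(3,3):SE a2@(0,3):SE a3@(3,2):SE a4@(1,2):SE a5@(3,3):SE a6@(0,0):SE a7@(0,3):SE a8@(1,3):SE a9@(1,3):SE
t=7: a0@(1,3):SE a1@(0,0):SE a2@(1,0):SE a3@(0,3):SE a4@(2,3):SE a5@(0,0):SE a6@(1,1):SE a7@(1,0):SE a8@(2,0):SE a9@(2,0):SE

3..3
33.3
3..3
....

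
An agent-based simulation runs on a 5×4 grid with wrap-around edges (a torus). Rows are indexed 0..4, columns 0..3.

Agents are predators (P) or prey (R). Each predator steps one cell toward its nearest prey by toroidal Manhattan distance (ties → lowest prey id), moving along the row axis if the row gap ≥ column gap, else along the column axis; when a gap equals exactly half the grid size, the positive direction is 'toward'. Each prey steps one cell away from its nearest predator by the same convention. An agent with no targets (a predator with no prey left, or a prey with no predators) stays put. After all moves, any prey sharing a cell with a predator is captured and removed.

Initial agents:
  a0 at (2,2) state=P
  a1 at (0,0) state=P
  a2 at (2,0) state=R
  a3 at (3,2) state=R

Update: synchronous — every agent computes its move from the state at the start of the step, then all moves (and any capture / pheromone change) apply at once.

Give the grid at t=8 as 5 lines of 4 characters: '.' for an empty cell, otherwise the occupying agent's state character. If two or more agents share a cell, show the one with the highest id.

t=1: a0@(3,2):P a1@(1,0):P a2@(2,3):R a3@(4,2):R
t=2: a0@(4,2):P a1@(2,0):P a2@(1,3):R a3@(0,2):R
t=3: a0@(0,2):P a1@(1,0):P a2@(0,3):R a3@(1,2):R
t=4: a0@(0,3):P a1@(0,0):P a3@(2,2):R
t=5: a0@(1,3):P a1@(1,0):P a3@(3,2):R
t=6: a0@(2,3):P a1@(2,0):P a3@(4,2):R
t=7: a0@(3,3):P a1@(3,0):P a3@(0,2):R
t=8: a0@(4,3):P a1@(4,0):P a3@(1,2):R

....
..R.
....
....
P..P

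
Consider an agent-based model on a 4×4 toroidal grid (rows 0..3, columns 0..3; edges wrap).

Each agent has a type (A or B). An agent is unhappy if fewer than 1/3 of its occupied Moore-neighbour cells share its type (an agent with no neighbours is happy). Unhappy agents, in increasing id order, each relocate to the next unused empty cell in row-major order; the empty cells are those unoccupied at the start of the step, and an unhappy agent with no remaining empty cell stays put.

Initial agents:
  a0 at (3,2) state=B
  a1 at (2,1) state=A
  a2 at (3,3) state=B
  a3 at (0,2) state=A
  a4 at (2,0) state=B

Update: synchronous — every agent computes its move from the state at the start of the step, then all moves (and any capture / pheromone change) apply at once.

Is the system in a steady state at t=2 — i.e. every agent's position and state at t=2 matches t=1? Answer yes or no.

yes

t=1: a0@(3,2):B a1@(0,0):A a2@(3,3):B a3@(0,1):A a4@(2,0):B
t=2: (unchanged — steady state)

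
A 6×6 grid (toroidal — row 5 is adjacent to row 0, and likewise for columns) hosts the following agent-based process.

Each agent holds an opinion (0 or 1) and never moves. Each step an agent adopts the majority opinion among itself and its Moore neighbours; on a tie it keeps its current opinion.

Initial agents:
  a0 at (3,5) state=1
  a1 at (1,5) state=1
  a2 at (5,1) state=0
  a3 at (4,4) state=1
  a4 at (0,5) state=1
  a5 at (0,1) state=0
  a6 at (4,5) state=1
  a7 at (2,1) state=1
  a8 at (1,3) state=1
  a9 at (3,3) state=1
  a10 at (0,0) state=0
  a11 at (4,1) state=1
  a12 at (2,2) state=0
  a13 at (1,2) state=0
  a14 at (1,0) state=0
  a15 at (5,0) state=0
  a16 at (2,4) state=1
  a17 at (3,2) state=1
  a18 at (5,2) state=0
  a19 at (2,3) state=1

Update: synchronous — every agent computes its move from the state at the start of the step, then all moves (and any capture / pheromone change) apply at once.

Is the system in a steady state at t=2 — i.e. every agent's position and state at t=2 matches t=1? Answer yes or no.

t=1: a0@(3,5):1 a1@(1,5):1 a2@(5,1):0 a3@(4,4):1 a4@(0,5):0 a5@(0,1):0 a6@(4,5):1 a7@(2,1):0 a8@(1,3):1 a9@(3,3):1 a10@(0,0):0 a11@(4,1):0 a12@(2,2):1 a13@(1,2):0 a14@(1,0):0 a15@(5,0):0 a16@(2,4):1 a17@(3,2):1 a18@(5,2):0 a19@(2,3):1
t=2: a0@(3,5):1 a1@(1,5):0 a2@(5,1):0 a3@(4,4):1 a4@(0,5):0 a5@(0,1):0 a6@(4,5):1 a7@(2,1):0 a8@(1,3):1 a9@(3,3):1 a10@(0,0):0 a11@(4,1):0 a12@(2,2):1 a13@(1,2):0 a14@(1,0):0 a15@(5,0):0 a16@(2,4):1 a17@(3,2):1 a18@(5,2):0 a19@(2,3):1

no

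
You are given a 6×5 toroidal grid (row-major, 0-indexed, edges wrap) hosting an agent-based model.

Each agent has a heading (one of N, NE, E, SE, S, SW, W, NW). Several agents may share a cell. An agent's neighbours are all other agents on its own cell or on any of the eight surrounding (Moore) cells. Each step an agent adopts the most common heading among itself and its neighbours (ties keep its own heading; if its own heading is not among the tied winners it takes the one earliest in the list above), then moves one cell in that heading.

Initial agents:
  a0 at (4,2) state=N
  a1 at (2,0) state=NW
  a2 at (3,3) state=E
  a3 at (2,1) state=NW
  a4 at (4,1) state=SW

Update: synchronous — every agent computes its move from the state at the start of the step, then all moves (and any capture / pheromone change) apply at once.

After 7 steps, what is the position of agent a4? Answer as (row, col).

(1, 4)

t=1: a0@(3,2):N a1@(1,4):NW a2@(3,4):E a3@(1,0):NW a4@(5,0):SW
t=2: a0@(2,2):N a1@(0,3):NW a2@(3,0):E a3@(0,4):NW a4@(0,4):SW
t=3: a0@(1,2):N a1@(5,2):NW a2@(3,1):E a3@(5,3):NW a4@(5,3):NW
t=4: a0@(0,2):N a1@(4,1):NW a2@(3,2):E a3@(4,2):NW a4@(4,2):NW
t=5: a0@(5,2):N a1@(3,0):NW a2@(2,1):NW a3@(3,1):NW a4@(3,1):NW
t=6: a0@(4,2):N a1@(2,4):NW a2@(1,0):NW a3@(2,0):NW a4@(2,0):NW
t=7: a0@(3,2):N a1@(1,3):NW a2@(0,4):NW a3@(1,4):NW a4@(1,4):NW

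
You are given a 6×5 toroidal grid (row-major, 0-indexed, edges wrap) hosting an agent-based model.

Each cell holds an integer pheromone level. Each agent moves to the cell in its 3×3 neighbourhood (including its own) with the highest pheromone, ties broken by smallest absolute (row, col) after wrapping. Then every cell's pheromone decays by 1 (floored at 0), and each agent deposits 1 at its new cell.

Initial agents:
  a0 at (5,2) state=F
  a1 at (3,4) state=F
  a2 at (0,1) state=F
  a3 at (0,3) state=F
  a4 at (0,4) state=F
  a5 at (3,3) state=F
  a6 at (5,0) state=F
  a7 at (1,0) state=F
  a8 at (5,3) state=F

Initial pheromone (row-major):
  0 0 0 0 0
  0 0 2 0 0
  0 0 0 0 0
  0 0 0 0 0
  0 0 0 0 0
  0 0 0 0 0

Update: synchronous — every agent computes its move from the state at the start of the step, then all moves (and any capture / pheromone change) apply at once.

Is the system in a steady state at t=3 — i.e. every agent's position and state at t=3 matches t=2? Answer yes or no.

t=1: a0@(0,1) a1@(2,0) a2@(1,2) a3@(1,2) a4@(0,0) a5@(2,2) a6@(0,0) a7@(0,0) a8@(0,2) | pheromone: 3 1 1 0 0 / 0 0 3 0 0 / 1 0 1 0 0 / 0 0 0 0 0 / 0 0 0 0 0 / 0 0 0 0 0
t=2: a0@(0,0) a1@(2,0) a2@(1,2) a3@(1,2) a4@(0,0) a5@(1,2) a6@(0,0) a7@(0,0) a8@(1,2) | pheromone: 6 0 0 0 0 / 0 0 6 0 0 / 1 0 0 0 0 / 0 0 0 0 0 / 0 0 0 0 0 / 0 0 0 0 0
t=3: a0@(0,0) a1@(2,0) a2@(1,2) a3@(1,2) a4@(0,0) a5@(1,2) a6@(0,0) a7@(0,0) a8@(1,2) | pheromone: 9 0 0 0 0 / 0 0 9 0 0 / 1 0 0 0 0 / 0 0 0 0 0 / 0 0 0 0 0 / 0 0 0 0 0

yes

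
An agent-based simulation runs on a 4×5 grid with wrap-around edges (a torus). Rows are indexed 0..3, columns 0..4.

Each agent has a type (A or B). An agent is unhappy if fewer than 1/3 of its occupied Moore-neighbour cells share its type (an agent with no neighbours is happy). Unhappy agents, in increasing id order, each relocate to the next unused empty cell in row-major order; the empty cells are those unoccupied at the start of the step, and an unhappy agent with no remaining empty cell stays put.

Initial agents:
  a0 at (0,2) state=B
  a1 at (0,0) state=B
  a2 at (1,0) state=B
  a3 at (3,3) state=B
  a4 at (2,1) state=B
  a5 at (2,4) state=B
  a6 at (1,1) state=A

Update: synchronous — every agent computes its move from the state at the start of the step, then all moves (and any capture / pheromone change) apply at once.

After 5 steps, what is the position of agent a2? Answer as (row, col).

(1, 0)

t=1: a0@(0,2):B a1@(0,0):B a2@(1,0):B a3@(3,3):B a4@(2,1):B a5@(2,4):B a6@(0,1):A
t=2: a0@(0,2):B a1@(0,0):B a2@(1,0):B a3@(3,3):B a4@(2,1):B a5@(2,4):B a6@(0,3):A
t=3: a0@(0,2):B a1@(0,0):B a2@(1,0):B a3@(3,3):B a4@(2,1):B a5@(2,4):B a6@(0,1):A
t=4: a0@(0,2):B a1@(0,0):B a2@(1,0):B a3@(3,3):B a4@(2,1):B a5@(2,4):B a6@(0,3):A
t=5: a0@(0,2):B a1@(0,0):B a2@(1,0):B a3@(3,3):B a4@(2,1):B a5@(2,4):B a6@(0,1):A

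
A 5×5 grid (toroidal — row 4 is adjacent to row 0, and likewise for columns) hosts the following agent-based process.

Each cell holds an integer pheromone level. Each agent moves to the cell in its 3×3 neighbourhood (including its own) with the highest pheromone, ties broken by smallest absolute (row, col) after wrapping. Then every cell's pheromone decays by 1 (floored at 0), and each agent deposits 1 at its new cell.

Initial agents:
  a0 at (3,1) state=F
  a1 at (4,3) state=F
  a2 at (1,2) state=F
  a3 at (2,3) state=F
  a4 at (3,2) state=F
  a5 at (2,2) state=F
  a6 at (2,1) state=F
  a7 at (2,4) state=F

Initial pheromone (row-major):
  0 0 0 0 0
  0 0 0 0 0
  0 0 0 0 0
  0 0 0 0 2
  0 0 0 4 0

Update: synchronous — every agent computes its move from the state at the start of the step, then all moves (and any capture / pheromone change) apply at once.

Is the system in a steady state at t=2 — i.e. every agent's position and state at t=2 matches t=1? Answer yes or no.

no

t=1: a0@(2,0) a1@(4,3) a2@(0,1) a3@(3,4) a4@(4,3) a5@(1,1) a6@(1,0) a7@(3,4) | pheromone: 0 1 0 0 0 / 1 1 0 0 0 / 1 0 0 0 0 / 0 0 0 0 3 / 0 0 0 5 0
t=2: a0@(3,4) a1@(4,3) a2@(0,1) a3@(4,3) a4@(4,3) a5@(0,1) a6@(0,1) a7@(4,3) | pheromone: 0 3 0 0 0 / 0 0 0 0 0 / 0 0 0 0 0 / 0 0 0 0 3 / 0 0 0 8 0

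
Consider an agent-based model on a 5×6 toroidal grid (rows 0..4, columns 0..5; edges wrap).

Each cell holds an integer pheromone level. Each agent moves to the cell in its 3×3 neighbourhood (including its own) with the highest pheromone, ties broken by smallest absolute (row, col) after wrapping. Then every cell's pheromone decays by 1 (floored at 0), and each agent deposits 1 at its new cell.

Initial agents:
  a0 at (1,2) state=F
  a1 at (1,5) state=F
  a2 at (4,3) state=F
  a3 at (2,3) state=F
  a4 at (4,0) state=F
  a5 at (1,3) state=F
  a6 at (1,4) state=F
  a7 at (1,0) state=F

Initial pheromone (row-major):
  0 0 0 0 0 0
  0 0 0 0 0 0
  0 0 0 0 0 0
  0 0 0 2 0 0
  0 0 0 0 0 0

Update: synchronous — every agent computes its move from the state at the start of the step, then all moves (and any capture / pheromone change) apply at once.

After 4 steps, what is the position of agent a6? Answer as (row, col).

t=1: a0@(0,1) a1@(0,0) a2@(3,3) a3@(3,3) a4@(0,0) a5@(0,2) a6@(0,3) a7@(0,0) | pheromone: 3 1 1 1 0 0 / 0 0 0 0 0 0 / 0 0 0 0 0 0 / 0 0 0 3 0 0 / 0 0 0 0 0 0
t=2: a0@(0,0) a1@(0,0) a2@(3,3) a3@(3,3) a4@(0,0) a5@(0,1) a6@(0,2) a7@(0,0) | pheromone: 6 1 1 0 0 0 / 0 0 0 0 0 0 / 0 0 0 0 0 0 / 0 0 0 4 0 0 / 0 0 0 0 0 0
t=3: a0@(0,0) a1@(0,0) a2@(3,3) a3@(3,3) a4@(0,0) a5@(0,0) a6@(0,1) a7@(0,0) | pheromone: 10 1 0 0 0 0 / 0 0 0 0 0 0 / 0 0 0 0 0 0 / 0 0 0 5 0 0 / 0 0 0 0 0 0
t=4: a0@(0,0) a1@(0,0) a2@(3,3) a3@(3,3) a4@(0,0) a5@(0,0) a6@(0,0) a7@(0,0) | pheromone: 15 0 0 0 0 0 / 0 0 0 0 0 0 / 0 0 0 0 0 0 / 0 0 0 6 0 0 / 0 0 0 0 0 0

(0, 0)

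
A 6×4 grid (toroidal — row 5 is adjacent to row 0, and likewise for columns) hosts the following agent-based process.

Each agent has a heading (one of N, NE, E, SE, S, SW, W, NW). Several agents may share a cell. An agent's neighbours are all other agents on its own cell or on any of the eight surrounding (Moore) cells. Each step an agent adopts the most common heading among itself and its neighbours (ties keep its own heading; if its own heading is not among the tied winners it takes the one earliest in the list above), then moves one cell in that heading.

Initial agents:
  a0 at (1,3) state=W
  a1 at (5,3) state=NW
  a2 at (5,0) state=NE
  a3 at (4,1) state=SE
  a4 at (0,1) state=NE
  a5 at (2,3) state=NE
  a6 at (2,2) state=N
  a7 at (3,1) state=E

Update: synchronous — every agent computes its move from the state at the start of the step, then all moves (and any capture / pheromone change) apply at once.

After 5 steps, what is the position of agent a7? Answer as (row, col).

t=1: a0@(1,2):W a1@(4,2):NW a2@(4,1):NE a3@(5,2):SE a4@(5,2):NE a5@(1,0):NE a6@(1,2):N a7@(3,2):E
t=2: a0@(1,1):W a1@(3,3):NE a2@(3,2):NE a3@(4,3):NE a4@(4,3):NE a5@(0,1):NE a6@(0,2):N a7@(3,3):E
t=3: a0@(1,0):W a1@(2,0):NE a2@(2,3):NE a3@(3,0):NE a4@(3,0):NE a5@(5,2):NE a6@(5,2):N a7@(2,0):NE
t=4: a0@(0,1):NE a1@(1,1):NE a2@(1,0):NE a3@(2,1):NE a4@(2,1):NE a5@(4,3):NE a6@(4,2):N a7@(1,1):NE
t=5: a0@(5,2):NE a1@(0,2):NE a2@(0,1):NE a3@(1,2):NE a4@(1,2):NE a5@(3,0):NE a6@(3,2):N a7@(0,2):NE

(0, 2)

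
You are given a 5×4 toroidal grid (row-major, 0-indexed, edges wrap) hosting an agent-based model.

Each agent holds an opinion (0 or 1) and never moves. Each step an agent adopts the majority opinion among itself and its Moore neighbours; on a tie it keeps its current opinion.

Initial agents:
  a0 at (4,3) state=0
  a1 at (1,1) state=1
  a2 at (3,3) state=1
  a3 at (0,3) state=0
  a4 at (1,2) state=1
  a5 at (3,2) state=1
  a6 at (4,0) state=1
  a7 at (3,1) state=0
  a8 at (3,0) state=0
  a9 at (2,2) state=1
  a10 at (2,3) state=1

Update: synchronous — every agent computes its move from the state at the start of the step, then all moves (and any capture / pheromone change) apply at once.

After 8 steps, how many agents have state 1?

t=1: a0@(4,3):0 a1@(1,1):1 a2@(3,3):1 a3@(0,3):0 a4@(1,2):1 a5@(3,2):1 a6@(4,0):0 a7@(3,1):1 a8@(3,0):0 a9@(2,2):1 a10@(2,3):1
t=2: (unchanged — steady state)

7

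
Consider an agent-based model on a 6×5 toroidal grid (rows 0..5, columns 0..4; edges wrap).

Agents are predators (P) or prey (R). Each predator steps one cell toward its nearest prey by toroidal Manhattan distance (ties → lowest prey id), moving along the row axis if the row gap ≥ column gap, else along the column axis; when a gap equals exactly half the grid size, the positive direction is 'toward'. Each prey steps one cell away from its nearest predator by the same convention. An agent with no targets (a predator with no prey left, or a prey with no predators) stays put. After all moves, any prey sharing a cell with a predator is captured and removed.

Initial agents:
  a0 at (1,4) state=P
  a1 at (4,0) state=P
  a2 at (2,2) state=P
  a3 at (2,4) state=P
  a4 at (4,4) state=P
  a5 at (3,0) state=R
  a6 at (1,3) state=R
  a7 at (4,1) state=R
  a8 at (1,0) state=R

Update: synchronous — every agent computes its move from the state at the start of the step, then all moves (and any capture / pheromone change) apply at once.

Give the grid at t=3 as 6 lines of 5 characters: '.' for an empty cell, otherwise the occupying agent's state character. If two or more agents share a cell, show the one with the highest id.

R....
PP..P
.....
.....
.....
...R.

t=1: a0@(1,3):P a1@(3,0):P a2@(1,2):P a3@(3,4):P a4@(3,4):P a5@(2,0):R a7@(4,2):R a8@(1,1):R
t=2: a0@(1,2):P a1@(2,0):P a2@(1,1):P a3@(2,4):P a4@(2,4):P a5@(1,0):R a7@(4,3):R a8@(1,0):R
t=3: a0@(1,1):P a1@(1,0):P a2@(1,0):P a3@(1,4):P a4@(1,4):P a5@(0,0):R a7@(5,3):R a8@(0,0):R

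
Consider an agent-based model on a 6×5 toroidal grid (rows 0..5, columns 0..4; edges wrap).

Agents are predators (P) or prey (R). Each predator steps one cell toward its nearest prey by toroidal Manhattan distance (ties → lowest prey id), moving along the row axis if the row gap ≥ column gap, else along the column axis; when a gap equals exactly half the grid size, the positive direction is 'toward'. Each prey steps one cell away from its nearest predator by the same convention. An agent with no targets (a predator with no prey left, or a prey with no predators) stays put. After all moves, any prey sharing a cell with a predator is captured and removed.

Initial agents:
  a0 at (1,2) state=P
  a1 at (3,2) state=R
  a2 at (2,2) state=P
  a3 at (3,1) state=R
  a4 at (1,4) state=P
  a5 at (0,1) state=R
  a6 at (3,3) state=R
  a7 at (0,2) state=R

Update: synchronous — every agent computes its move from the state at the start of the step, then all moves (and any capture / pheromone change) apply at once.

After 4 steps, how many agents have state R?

2

t=1: a0@(0,2):P a1@(4,2):R a2@(3,2):P a3@(4,1):R a4@(1,0):P a5@(5,1):R a6@(4,3):R a7@(5,2):R
t=2: a0@(5,2):P a2@(4,2):P a3@(5,1):R a4@(0,0):P a5@(4,1):R a6@(5,3):R
t=3: a0@(5,1):P a2@(4,1):P a4@(5,0):P a5@(4,0):R a6@(5,4):R
t=4: a0@(4,1):P a2@(4,0):P a4@(4,0):P a5@(4,4):R a6@(5,3):R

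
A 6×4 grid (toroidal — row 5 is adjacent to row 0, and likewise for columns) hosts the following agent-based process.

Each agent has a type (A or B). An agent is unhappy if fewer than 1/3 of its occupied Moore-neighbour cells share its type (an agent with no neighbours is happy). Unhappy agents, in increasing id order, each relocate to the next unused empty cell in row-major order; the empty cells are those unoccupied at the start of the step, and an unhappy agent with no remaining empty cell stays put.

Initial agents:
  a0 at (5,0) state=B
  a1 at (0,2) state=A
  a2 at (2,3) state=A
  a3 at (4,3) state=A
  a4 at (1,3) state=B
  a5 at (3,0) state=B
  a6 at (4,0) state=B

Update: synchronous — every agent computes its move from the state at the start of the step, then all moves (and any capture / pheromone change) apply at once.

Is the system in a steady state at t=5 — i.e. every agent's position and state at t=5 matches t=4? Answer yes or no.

yes

t=1: a0@(5,0):B a1@(0,0):A a2@(0,1):A a3@(0,3):A a4@(1,0):B a5@(3,0):B a6@(4,0):B
t=2: a0@(0,2):B a1@(0,0):A a2@(0,1):A a3@(0,3):A a4@(1,1):B a5@(3,0):B a6@(4,0):B
t=3: (unchanged — steady state)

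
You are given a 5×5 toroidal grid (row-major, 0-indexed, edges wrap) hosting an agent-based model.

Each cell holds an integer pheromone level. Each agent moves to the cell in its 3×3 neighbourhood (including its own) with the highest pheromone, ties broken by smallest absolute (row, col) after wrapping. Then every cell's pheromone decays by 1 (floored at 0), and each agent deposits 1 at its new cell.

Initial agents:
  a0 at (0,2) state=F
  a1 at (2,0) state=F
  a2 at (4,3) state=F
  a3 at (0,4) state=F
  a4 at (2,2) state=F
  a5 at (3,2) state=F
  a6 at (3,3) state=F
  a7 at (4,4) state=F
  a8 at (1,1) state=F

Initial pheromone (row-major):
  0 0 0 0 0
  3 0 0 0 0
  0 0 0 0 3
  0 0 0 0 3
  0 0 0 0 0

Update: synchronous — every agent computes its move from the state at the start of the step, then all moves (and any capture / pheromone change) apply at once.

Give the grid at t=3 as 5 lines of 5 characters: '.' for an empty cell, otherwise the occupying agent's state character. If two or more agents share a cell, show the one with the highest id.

t=1: a0@(0,1) a1@(1,0) a2@(3,4) a3@(1,0) a4@(1,1) a5@(2,1) a6@(2,4) a7@(3,4) a8@(1,0) | pheromone: 0 1 0 0 0 / 5 1 0 0 0 / 0 1 0 0 3 / 0 0 0 0 4 / 0 0 0 0 0
t=2: a0@(1,0) a1@(1,0) a2@(3,4) a3@(1,0) a4@(1,0) a5@(1,0) a6@(1,0) a7@(3,4) a8@(1,0) | pheromone: 0 0 0 0 0 / 11 0 0 0 0 / 0 0 0 0 2 / 0 0 0 0 5 / 0 0 0 0 0
t=3: a0@(1,0) a1@(1,0) a2@(3,4) a3@(1,0) a4@(1,0) a5@(1,0) a6@(1,0) a7@(3,4) a8@(1,0) | pheromone: 0 0 0 0 0 / 17 0 0 0 0 / 0 0 0 0 1 / 0 0 0 0 6 / 0 0 0 0 0

.....
F....
.....
....F
.....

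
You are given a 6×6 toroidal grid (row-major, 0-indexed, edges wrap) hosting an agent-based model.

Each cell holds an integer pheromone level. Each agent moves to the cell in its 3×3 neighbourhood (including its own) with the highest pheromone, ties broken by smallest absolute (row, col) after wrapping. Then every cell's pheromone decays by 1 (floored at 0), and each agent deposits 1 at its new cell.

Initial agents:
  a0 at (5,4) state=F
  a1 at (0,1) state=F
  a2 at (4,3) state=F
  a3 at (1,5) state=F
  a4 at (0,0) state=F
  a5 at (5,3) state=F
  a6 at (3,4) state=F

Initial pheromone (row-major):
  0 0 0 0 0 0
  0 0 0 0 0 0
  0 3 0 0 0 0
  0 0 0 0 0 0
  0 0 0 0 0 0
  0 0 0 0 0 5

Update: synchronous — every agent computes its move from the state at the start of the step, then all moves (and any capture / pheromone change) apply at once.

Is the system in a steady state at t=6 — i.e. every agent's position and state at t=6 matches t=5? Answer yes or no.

yes

t=1: a0@(5,5) a1@(0,0) a2@(3,2) a3@(0,0) a4@(5,5) a5@(0,2) a6@(2,3) | pheromone: 2 0 1 0 0 0 / 0 0 0 0 0 0 / 0 2 0 1 0 0 / 0 0 1 0 0 0 / 0 0 0 0 0 0 / 0 0 0 0 0 6
t=2: a0@(5,5) a1@(5,5) a2@(2,1) a3@(5,5) a4@(5,5) a5@(0,2) a6@(2,3) | pheromone: 1 0 1 0 0 0 / 0 0 0 0 0 0 / 0 2 0 1 0 0 / 0 0 0 0 0 0 / 0 0 0 0 0 0 / 0 0 0 0 0 9
t=3: a0@(5,5) a1@(5,5) a2@(2,1) a3@(5,5) a4@(5,5) a5@(0,2) a6@(2,3) | pheromone: 0 0 1 0 0 0 / 0 0 0 0 0 0 / 0 2 0 1 0 0 / 0 0 0 0 0 0 / 0 0 0 0 0 0 / 0 0 0 0 0 12
t=4: a0@(5,5) a1@(5,5) a2@(2,1) a3@(5,5) a4@(5,5) a5@(0,2) a6@(2,3) | pheromone: 0 0 1 0 0 0 / 0 0 0 0 0 0 / 0 2 0 1 0 0 / 0 0 0 0 0 0 / 0 0 0 0 0 0 / 0 0 0 0 0 15
t=5: a0@(5,5) a1@(5,5) a2@(2,1) a3@(5,5) a4@(5,5) a5@(0,2) a6@(2,3) | pheromone: 0 0 1 0 0 0 / 0 0 0 0 0 0 / 0 2 0 1 0 0 / 0 0 0 0 0 0 / 0 0 0 0 0 0 / 0 0 0 0 0 18
t=6: a0@(5,5) a1@(5,5) a2@(2,1) a3@(5,5) a4@(5,5) a5@(0,2) a6@(2,3) | pheromone: 0 0 1 0 0 0 / 0 0 0 0 0 0 / 0 2 0 1 0 0 / 0 0 0 0 0 0 / 0 0 0 0 0 0 / 0 0 0 0 0 21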